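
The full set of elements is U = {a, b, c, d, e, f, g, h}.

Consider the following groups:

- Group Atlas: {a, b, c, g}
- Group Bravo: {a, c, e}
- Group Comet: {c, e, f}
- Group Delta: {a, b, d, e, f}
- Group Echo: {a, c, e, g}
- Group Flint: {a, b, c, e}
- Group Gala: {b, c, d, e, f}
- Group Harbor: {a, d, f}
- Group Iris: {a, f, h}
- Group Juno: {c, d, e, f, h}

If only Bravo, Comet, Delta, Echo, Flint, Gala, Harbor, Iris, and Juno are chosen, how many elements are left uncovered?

0

Union of Bravo, Comet, Delta, Echo, Flint, Gala, Harbor, Iris, Juno = {a, b, c, d, e, f, g, h} — that's every element, so 0 are uncovered.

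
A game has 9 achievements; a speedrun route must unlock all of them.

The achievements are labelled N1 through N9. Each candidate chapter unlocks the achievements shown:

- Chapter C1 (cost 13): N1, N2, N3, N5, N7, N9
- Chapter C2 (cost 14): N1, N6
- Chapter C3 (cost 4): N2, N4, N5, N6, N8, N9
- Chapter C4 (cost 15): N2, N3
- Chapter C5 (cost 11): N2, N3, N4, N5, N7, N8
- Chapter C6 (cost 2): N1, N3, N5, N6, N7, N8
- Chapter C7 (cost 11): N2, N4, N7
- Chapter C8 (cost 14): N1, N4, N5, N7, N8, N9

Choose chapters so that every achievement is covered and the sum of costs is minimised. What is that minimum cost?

6

C3, C6 together cover every achievement (C3 ∪ C6 = {N1, N2, N3, N4, N5, N6, N7, N8, N9}); total cost 4 + 2 = 6.
No covering selection has total cost below 6.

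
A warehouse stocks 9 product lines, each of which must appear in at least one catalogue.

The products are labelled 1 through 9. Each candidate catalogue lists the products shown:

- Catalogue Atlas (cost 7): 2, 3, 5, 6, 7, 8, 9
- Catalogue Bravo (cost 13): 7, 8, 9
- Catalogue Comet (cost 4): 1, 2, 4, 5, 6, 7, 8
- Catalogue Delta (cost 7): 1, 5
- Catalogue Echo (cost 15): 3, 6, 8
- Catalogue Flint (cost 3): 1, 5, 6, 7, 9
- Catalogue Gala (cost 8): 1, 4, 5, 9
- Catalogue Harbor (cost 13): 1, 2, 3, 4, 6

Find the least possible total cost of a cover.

Atlas, Comet together cover every product (Atlas ∪ Comet = {1, 2, 3, 4, 5, 6, 7, 8, 9}); total cost 7 + 4 = 11.
The greedy pick Comet, Flint, Atlas costs 14; no covering selection beats 11.

11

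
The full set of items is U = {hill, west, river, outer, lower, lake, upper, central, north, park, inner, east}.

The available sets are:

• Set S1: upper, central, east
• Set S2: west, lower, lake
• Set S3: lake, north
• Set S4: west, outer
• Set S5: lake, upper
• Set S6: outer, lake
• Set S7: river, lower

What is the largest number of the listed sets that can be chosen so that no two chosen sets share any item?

S1, S3, S4, S7 are pairwise disjoint (S1={upper,central,east}; S3={lake,north}; S4={west,outer}; S7={river,lower}).
Every remaining set overlaps one of these, and no 5 of the listed sets are pairwise disjoint, so 4 is the maximum.

4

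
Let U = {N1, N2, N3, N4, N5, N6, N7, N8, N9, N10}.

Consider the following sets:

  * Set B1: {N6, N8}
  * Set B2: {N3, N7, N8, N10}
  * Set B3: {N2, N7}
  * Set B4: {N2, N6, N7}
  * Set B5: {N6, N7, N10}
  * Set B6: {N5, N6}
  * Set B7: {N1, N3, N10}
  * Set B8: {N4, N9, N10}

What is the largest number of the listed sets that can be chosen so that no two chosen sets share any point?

3

B1, B3, B7 are pairwise disjoint (B1={N6,N8}; B3={N2,N7}; B7={N1,N3,N10}).
Every remaining set overlaps one of these, and no 4 of the listed sets are pairwise disjoint, so 3 is the maximum.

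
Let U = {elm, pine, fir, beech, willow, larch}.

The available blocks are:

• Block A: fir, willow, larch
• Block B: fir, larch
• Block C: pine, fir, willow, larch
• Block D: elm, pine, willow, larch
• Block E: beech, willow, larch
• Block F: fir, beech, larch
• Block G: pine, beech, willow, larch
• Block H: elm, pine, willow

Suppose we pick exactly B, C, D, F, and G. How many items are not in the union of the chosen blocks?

Union of B, C, D, F, G = {elm, pine, fir, beech, willow, larch} — that's every item, so 0 are uncovered.

0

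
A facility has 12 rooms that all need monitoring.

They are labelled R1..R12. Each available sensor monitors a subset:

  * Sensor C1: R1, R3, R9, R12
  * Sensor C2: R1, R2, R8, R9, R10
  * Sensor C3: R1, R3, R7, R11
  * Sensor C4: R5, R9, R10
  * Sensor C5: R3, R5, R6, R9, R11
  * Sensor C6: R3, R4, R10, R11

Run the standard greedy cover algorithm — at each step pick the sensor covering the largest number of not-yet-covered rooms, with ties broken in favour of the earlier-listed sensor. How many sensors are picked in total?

5

Greedy: pick C2 (covers 5 new) → pick C5 (covers 4 new) → pick C1 (covers 1 new) → pick C3 (covers 1 new) → pick C6 (covers 1 new). Total picks: 5.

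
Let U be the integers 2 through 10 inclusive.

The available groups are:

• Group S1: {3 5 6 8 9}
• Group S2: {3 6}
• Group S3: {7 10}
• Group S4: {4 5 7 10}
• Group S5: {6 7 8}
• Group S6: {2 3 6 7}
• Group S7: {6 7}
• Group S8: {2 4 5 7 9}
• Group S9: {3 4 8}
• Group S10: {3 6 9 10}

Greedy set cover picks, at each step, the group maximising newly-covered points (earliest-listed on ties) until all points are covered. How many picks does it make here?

3

Greedy: pick S1 (covers 5 new) → pick S4 (covers 3 new) → pick S6 (covers 1 new). Total picks: 3.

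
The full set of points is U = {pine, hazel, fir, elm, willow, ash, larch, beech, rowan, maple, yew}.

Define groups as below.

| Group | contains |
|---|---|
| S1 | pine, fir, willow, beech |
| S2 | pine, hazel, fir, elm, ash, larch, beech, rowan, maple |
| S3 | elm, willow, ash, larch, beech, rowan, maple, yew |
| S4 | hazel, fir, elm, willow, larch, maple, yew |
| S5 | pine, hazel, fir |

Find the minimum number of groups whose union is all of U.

2

S2 and S3 cover everything between them: the union {pine, hazel, fir, elm, willow, ash, larch, beech, rowan, maple, yew} is all of U.
No single group has all 11 points (the largest, S2, has 9), so 2 is optimal.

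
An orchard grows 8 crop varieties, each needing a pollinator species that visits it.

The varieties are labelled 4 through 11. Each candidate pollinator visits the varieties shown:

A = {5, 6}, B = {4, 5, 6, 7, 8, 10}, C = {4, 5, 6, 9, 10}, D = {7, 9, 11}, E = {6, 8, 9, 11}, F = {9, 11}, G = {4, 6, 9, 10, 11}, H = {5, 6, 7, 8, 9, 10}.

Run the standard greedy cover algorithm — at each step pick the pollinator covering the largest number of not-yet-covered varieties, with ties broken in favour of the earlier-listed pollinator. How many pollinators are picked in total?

Greedy: pick B (covers 6 new) → pick D (covers 2 new). Total picks: 2.

2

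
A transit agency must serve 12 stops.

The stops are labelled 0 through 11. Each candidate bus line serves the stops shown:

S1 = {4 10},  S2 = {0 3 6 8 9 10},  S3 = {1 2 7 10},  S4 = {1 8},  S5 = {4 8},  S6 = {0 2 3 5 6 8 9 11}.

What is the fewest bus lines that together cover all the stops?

3

Take {S3, S5, S6}. Their union is {0, 1, 2, 3, 4, 5, 6, 7, 8, 9, 10, 11}, which is all 12 stops.
Only S6 contains 5, so S6 is forced; the remaining 4 stops need at least 2 more bus lines (each remaining bus line adds at most 3) — so at least 3 bus lines are needed, and 3 is optimal.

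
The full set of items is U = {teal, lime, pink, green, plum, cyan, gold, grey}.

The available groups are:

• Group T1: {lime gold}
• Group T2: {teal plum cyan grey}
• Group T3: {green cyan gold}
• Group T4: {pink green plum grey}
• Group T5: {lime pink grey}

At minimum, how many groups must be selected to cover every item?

Take {T2, T3, T5}. Their union is {teal, lime, pink, green, plum, cyan, gold, grey}, which is all 8 items.
Only T2 contains teal, so T2 is forced; the remaining 4 items need at least 2 more groups (each remaining group adds at most 2) — so at least 3 groups are needed, and 3 is optimal.

3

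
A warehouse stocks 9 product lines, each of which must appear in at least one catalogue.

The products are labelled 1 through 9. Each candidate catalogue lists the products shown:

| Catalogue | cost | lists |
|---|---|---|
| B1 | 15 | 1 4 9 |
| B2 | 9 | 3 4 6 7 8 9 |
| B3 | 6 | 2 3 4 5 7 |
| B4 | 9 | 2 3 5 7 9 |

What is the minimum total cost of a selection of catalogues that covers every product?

30

B1, B2, B3 together cover every product (B1 ∪ B2 ∪ B3 = {1, 2, 3, 4, 5, 6, 7, 8, 9}); total cost 15 + 9 + 6 = 30.
No covering selection has total cost below 30.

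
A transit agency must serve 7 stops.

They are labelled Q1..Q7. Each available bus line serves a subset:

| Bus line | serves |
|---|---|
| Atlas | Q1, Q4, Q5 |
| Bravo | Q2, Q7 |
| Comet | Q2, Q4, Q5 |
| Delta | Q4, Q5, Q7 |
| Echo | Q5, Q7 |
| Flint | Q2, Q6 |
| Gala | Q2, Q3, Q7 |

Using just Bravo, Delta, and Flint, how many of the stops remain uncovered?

2

Union of Bravo, Delta, Flint = {Q2, Q4, Q5, Q6, Q7}.
Not covered: Q1, Q3 — 2 stops.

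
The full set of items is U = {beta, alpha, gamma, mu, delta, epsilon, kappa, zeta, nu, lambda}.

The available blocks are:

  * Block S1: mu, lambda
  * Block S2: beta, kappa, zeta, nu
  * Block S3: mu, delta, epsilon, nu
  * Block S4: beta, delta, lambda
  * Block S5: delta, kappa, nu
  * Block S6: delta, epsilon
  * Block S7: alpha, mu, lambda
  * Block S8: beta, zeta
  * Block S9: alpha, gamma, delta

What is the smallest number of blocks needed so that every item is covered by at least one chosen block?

S1, S2, S6, and S9 cover everything between them: the union {beta, alpha, gamma, mu, delta, epsilon, kappa, zeta, nu, lambda} is all of U.
No 3 of the 9 blocks cover everything (all 84 combinations miss at least one item), so 4 is optimal.

4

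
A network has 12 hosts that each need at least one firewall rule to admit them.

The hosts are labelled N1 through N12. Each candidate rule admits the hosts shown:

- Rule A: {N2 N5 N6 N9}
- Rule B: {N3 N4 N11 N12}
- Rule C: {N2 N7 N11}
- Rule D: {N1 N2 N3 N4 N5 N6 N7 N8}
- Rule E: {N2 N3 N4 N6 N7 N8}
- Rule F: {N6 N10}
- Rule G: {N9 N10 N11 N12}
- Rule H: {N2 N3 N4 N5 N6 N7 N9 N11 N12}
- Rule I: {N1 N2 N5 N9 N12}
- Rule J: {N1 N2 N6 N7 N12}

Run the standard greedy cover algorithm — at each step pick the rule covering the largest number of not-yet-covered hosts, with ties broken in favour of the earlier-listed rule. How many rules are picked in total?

Greedy: pick H (covers 9 new) → pick D (covers 2 new) → pick F (covers 1 new). Total picks: 3.
(The true minimum cover uses only 2 rules, so greedy is not optimal here.)

3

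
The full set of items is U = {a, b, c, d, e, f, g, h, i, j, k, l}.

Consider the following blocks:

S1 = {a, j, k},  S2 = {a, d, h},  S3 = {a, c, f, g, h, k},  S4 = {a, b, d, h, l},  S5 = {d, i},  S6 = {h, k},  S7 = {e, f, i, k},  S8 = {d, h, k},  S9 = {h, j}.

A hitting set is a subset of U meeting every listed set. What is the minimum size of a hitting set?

Take T = {h, i, j}. Each listed block contains at least one of these, so T is a hitting set of size 3.
No choice of 2 items meets every block, so 3 is the minimum.

3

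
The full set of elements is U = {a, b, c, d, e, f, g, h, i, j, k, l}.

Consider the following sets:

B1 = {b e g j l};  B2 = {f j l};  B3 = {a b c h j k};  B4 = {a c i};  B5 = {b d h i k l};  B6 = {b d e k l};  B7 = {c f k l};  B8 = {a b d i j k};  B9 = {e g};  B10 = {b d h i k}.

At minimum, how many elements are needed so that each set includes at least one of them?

4

Take T = {b, e, i, l}. Each listed set contains at least one of these, so T is a hitting set of size 4.
No choice of 3 elements meets every set, so 4 is the minimum.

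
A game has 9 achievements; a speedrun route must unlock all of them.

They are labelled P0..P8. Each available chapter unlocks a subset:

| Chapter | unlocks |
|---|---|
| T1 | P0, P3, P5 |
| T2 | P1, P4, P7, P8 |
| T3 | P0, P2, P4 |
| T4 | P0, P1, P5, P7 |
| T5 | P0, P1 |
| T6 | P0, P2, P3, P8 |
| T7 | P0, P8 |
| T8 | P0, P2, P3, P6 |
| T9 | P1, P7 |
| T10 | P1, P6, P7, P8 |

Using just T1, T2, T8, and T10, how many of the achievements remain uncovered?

0

Union of T1, T2, T8, T10 = {P0, P1, P2, P3, P4, P5, P6, P7, P8} — that's every achievement, so 0 are uncovered.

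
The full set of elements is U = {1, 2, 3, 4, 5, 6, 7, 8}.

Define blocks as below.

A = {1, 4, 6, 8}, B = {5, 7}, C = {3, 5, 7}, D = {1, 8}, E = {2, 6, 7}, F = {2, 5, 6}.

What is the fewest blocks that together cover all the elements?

3

Take {A, C, F}. Their union is {1, 2, 3, 4, 5, 6, 7, 8}, which is all 8 elements.
Only C contains 3, so C is forced; the remaining 5 elements need at least 2 more blocks (each remaining block adds at most 4) — so at least 3 blocks are needed, and 3 is optimal.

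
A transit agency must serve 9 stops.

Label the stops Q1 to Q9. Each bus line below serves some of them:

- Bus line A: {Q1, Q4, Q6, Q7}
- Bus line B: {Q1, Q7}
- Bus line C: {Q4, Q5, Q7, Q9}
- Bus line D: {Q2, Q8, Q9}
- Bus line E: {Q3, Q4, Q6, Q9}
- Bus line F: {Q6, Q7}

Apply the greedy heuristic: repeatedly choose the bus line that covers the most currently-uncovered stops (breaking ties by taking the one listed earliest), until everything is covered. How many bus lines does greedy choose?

4

Greedy: pick A (covers 4 new) → pick D (covers 3 new) → pick C (covers 1 new) → pick E (covers 1 new). Total picks: 4.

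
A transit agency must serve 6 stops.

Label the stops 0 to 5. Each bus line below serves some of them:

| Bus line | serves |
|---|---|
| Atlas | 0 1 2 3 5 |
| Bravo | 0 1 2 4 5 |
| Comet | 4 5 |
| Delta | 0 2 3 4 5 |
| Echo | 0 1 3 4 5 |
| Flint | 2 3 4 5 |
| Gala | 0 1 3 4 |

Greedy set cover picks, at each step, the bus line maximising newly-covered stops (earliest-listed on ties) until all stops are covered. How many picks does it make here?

2

Greedy: pick Atlas (covers 5 new) → pick Bravo (covers 1 new). Total picks: 2.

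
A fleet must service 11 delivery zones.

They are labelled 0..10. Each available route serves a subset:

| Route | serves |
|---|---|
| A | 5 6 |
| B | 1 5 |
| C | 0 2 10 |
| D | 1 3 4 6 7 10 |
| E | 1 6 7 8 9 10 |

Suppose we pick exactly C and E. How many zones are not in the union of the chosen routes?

Union of C, E = {0, 1, 2, 6, 7, 8, 9, 10}.
Not covered: 3, 4, 5 — 3 zones.

3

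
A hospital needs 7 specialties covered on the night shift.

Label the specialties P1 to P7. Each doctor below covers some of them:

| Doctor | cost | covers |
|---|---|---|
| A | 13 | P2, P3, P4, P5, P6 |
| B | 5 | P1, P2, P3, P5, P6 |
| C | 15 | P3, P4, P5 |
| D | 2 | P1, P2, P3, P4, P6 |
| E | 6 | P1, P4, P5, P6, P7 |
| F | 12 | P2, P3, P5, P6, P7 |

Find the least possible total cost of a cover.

D, E together cover every specialty (D ∪ E = {P1, P2, P3, P4, P5, P6, P7}); total cost 2 + 6 = 8.
No covering selection has total cost below 8.

8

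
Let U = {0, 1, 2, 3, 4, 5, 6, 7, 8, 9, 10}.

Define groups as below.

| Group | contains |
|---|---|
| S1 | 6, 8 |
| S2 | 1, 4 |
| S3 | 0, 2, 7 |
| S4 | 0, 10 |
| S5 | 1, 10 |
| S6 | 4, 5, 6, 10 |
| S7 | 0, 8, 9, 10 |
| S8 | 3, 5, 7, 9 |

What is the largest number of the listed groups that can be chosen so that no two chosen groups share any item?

4

S1, S2, S4, S8 are pairwise disjoint (S1={6,8}; S2={1,4}; S4={0,10}; S8={3,5,7,9}).
Every remaining group overlaps one of these, and no 5 of the listed groups are pairwise disjoint, so 4 is the maximum.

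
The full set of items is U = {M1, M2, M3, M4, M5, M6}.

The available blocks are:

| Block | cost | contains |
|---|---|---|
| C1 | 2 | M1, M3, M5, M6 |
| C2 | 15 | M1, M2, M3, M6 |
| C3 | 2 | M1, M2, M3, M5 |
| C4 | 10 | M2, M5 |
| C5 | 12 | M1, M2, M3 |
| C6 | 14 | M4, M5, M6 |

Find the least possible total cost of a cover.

C3, C6 together cover every item (C3 ∪ C6 = {M1, M2, M3, M4, M5, M6}); total cost 2 + 14 = 16.
The greedy pick C1, C3, C6 costs 18; no covering selection beats 16.

16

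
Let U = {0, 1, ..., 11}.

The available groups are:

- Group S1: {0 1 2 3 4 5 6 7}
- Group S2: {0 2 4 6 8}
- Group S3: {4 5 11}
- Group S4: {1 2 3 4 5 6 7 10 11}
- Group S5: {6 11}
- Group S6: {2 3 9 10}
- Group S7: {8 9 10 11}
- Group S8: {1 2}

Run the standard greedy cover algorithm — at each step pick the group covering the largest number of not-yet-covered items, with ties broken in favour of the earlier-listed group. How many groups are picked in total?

Greedy: pick S4 (covers 9 new) → pick S2 (covers 2 new) → pick S6 (covers 1 new). Total picks: 3.
(The true minimum cover uses only 2 groups, so greedy is not optimal here.)

3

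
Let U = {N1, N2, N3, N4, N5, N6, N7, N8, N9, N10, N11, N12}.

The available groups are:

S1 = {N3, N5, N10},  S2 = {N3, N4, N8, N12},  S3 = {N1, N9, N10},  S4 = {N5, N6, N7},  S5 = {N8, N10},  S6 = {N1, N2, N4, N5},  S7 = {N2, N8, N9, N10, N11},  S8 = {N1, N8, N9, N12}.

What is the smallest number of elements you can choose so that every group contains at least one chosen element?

3

The 3 elements {N5, N8, N9} hit every group.
The groups S2, S3, S4 are pairwise disjoint, so any hitting set needs a separate element for each — at least 3. Hence 3 is optimal.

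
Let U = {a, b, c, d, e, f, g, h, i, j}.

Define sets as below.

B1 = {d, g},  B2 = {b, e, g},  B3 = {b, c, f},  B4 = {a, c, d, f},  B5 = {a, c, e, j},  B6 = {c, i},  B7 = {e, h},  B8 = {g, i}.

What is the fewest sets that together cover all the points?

B2 and B4 and B5 and B7 and B8 together: B2 ∪ B4 ∪ B5 ∪ B7 ∪ B8 = {a, b, c, d, e, f, g, h, i, j} — every point is covered.
No 4 of the 8 sets cover everything (all 70 combinations miss at least one point), so 5 is optimal.

5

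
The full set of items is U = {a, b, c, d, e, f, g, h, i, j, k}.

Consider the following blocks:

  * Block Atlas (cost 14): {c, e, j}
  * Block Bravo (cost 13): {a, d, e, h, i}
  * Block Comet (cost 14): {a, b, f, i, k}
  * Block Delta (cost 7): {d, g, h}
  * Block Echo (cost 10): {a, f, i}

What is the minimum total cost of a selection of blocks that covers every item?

Atlas, Comet, Delta together cover every item (Atlas ∪ Comet ∪ Delta = {a, b, c, d, e, f, g, h, i, j, k}); total cost 14 + 14 + 7 = 35.
No covering selection has total cost below 35.

35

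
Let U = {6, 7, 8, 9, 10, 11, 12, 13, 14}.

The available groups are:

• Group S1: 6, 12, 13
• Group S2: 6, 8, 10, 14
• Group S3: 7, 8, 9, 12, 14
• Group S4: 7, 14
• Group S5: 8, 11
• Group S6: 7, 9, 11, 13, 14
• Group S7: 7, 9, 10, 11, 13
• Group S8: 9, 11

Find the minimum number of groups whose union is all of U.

3

Take {S2, S3, S6}. Their union is {6, 7, 8, 9, 10, 11, 12, 13, 14}, which is all 9 items.
No 2 of the 8 groups cover everything (all 28 combinations miss at least one item), so 3 is optimal.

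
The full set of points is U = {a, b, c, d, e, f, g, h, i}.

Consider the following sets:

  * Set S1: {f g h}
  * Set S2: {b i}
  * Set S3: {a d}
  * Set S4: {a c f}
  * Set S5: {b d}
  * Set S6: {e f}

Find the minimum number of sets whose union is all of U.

Take {S1, S2, S4, S5, S6}. Their union is {a, b, c, d, e, f, g, h, i}, which is all 9 points.
Only S6 contains e, so S6 is forced; the remaining 7 points need at least 4 more sets (each remaining set adds at most 2) — so at least 5 sets are needed, and 5 is optimal.

5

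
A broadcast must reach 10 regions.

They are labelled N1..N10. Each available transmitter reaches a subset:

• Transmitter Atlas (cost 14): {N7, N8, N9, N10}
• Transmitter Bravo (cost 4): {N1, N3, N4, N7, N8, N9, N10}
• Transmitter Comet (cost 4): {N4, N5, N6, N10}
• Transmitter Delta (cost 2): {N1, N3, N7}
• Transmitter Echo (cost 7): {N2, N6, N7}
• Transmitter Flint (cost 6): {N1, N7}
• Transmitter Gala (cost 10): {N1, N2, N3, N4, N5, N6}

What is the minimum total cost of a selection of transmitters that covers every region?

14

Bravo, Gala together cover every region (Bravo ∪ Gala = {N1, N2, N3, N4, N5, N6, N7, N8, N9, N10}); total cost 4 + 10 = 14.
The greedy pick Bravo, Comet, Echo costs 15; no covering selection beats 14.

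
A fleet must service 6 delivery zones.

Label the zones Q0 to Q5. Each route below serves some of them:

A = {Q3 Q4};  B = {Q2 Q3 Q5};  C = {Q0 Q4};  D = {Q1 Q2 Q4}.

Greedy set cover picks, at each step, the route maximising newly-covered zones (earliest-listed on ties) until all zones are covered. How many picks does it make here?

3

Greedy: pick B (covers 3 new) → pick C (covers 2 new) → pick D (covers 1 new). Total picks: 3.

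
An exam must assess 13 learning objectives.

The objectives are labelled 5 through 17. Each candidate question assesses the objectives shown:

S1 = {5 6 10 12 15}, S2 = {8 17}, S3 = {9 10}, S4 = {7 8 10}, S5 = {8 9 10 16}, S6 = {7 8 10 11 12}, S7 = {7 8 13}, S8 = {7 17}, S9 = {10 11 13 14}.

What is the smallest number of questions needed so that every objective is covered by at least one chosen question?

S1 and S5 and S8 and S9 together: S1 ∪ S5 ∪ S8 ∪ S9 = {5, 6, 7, 8, 9, 10, 11, 12, 13, 14, 15, 16, 17} — every objective is covered.
Only S1 contains 5, so S1 is forced; the remaining 8 objectives need at least 3 more questions (each remaining question adds at most 3) — so at least 4 questions are needed, and 4 is optimal.

4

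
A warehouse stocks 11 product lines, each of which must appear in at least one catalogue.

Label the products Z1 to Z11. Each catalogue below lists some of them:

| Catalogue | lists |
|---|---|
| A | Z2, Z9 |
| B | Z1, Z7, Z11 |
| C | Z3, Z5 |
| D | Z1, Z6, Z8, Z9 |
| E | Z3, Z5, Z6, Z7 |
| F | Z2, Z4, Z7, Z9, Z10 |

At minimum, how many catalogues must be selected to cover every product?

B and C and D and F together: B ∪ C ∪ D ∪ F = {Z1, Z2, Z3, Z4, Z5, Z6, Z7, Z8, Z9, Z10, Z11} — every product is covered.
No 3 of the 6 catalogues cover everything (all 20 combinations miss at least one product), so 4 is optimal.

4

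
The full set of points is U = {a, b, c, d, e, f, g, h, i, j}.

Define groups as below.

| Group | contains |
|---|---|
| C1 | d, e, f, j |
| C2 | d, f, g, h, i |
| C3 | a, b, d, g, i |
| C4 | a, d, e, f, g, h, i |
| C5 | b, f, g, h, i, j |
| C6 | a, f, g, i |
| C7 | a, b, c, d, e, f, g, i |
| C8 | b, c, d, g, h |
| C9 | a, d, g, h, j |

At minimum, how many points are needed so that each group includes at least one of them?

Take T = {f, g}. Each listed group contains at least one of these, so T is a hitting set of size 2.
No single point lies in every group, so at least 2 are needed and 2 is optimal.

2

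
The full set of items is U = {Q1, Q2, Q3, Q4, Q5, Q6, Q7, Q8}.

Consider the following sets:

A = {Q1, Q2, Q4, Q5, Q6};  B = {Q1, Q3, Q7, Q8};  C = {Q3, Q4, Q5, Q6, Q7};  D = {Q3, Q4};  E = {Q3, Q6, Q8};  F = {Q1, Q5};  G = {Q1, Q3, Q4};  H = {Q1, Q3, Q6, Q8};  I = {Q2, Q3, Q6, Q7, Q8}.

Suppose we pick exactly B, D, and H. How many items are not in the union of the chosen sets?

2

Union of B, D, H = {Q1, Q3, Q4, Q6, Q7, Q8}.
Not covered: Q2, Q5 — 2 items.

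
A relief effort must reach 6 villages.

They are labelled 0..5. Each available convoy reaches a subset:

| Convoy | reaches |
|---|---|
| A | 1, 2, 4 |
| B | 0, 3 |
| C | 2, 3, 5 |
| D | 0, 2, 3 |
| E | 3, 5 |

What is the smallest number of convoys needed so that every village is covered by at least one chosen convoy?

A and B and E together: A ∪ B ∪ E = {0, 1, 2, 3, 4, 5} — every village is covered.
Only A contains 1, so A is forced; the remaining 3 villages need at least 2 more convoys (each remaining convoy adds at most 2) — so at least 3 convoys are needed, and 3 is optimal.

3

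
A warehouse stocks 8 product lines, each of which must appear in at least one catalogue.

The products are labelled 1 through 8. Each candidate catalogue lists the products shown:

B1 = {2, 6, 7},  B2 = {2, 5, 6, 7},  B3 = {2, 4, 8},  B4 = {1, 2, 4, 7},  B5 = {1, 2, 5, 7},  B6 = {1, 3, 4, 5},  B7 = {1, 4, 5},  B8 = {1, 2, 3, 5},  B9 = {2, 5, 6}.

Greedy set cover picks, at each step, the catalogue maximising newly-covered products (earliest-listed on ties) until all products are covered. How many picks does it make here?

Greedy: pick B2 (covers 4 new) → pick B6 (covers 3 new) → pick B3 (covers 1 new). Total picks: 3.

3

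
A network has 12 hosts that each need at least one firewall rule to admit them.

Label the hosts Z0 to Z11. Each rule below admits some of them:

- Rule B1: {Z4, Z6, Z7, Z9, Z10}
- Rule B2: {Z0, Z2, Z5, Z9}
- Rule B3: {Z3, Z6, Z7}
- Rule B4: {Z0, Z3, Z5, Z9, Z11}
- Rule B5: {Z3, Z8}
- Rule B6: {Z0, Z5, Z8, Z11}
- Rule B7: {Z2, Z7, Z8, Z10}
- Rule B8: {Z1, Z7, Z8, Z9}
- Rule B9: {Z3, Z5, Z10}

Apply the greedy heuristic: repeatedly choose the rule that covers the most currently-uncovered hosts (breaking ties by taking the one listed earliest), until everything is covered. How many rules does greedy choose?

Greedy: pick B1 (covers 5 new) → pick B4 (covers 4 new) → pick B7 (covers 2 new) → pick B8 (covers 1 new). Total picks: 4.

4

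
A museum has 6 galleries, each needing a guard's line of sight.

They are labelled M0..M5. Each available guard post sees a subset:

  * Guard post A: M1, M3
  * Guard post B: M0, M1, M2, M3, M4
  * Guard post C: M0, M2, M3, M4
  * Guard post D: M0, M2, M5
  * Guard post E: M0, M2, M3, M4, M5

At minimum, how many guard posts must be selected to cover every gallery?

Take {A, E}. Their union is {M0, M1, M2, M3, M4, M5}, which is all 6 galleries.
No single guard post has all 6 galleries (the largest, B, has 5), so 2 is optimal.

2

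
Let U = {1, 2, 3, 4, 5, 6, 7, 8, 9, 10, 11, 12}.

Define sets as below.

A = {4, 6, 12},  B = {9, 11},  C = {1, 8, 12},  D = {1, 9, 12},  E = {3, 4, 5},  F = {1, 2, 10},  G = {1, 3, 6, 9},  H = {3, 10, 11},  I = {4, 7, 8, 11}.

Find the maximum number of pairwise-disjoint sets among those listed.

3

A, B, F are pairwise disjoint (A={4,6,12}; B={9,11}; F={1,2,10}).
Every remaining set overlaps one of these, and no 4 of the listed sets are pairwise disjoint, so 3 is the maximum.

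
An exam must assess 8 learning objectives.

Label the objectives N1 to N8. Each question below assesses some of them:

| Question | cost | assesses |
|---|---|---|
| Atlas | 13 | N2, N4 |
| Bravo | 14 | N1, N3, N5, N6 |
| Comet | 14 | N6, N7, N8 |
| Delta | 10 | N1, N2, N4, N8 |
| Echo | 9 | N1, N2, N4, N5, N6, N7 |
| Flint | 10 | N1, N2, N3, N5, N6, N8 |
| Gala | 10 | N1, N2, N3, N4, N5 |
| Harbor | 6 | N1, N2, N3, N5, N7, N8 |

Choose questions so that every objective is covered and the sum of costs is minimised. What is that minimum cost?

15

Echo, Harbor together cover every objective (Echo ∪ Harbor = {N1, N2, N3, N4, N5, N6, N7, N8}); total cost 9 + 6 = 15.
No covering selection has total cost below 15.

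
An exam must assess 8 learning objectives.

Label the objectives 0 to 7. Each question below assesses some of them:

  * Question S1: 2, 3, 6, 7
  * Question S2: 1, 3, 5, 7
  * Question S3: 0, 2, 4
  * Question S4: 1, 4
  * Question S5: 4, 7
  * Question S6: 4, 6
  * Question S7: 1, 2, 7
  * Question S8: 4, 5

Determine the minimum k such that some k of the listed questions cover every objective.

3

S2 and S3 and S6 together: S2 ∪ S3 ∪ S6 = {0, 1, 2, 3, 4, 5, 6, 7} — every objective is covered.
Only S3 contains 0, so S3 is forced; the remaining 5 objectives need at least 2 more questions (each remaining question adds at most 4) — so at least 3 questions are needed, and 3 is optimal.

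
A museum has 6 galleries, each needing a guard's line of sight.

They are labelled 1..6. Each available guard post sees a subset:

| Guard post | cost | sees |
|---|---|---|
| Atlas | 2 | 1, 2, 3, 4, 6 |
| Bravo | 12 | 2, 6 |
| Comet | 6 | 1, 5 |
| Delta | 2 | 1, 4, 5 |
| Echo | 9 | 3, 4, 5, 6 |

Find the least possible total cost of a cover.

Atlas, Delta together cover every gallery (Atlas ∪ Delta = {1, 2, 3, 4, 5, 6}); total cost 2 + 2 = 4.
No covering selection has total cost below 4.

4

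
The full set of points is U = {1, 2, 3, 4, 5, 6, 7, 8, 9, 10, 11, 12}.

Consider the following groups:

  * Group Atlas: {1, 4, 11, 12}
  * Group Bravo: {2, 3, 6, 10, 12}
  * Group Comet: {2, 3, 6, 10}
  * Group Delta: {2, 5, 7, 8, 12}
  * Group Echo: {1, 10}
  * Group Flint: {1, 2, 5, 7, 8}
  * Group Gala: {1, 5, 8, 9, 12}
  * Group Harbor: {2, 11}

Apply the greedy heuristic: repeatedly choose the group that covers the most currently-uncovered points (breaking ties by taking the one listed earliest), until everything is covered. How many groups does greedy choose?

4

Greedy: pick Bravo (covers 5 new) → pick Flint (covers 4 new) → pick Atlas (covers 2 new) → pick Gala (covers 1 new). Total picks: 4.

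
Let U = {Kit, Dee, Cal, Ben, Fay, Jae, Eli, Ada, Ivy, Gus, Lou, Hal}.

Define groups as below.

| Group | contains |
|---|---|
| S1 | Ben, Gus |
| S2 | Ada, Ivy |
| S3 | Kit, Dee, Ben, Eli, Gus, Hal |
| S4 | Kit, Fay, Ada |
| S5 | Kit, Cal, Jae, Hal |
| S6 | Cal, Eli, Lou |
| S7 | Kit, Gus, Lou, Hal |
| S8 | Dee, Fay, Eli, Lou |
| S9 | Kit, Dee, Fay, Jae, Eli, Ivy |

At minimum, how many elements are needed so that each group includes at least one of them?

The 4 elements {Ben, Eli, Ada, Hal} hit every group.
The groups S1, S2, S5, S8 are pairwise disjoint, so any hitting set needs a separate element for each — at least 4. Hence 4 is optimal.

4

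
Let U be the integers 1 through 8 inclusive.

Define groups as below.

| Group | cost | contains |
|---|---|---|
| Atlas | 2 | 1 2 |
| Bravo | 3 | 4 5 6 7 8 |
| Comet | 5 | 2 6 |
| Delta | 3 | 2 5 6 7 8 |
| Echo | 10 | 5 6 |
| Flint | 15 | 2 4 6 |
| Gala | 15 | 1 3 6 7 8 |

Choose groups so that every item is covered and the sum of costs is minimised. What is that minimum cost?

Atlas, Bravo, Gala together cover every item (Atlas ∪ Bravo ∪ Gala = {1, 2, 3, 4, 5, 6, 7, 8}); total cost 2 + 3 + 15 = 20.
No covering selection has total cost below 20.

20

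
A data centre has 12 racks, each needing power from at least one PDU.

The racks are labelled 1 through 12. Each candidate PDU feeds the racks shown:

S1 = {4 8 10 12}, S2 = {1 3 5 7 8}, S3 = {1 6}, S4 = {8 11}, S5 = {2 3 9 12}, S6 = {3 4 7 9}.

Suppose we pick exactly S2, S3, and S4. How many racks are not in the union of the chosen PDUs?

Union of S2, S3, S4 = {1, 3, 5, 6, 7, 8, 11}.
Not covered: 2, 4, 9, 10, 12 — 5 racks.

5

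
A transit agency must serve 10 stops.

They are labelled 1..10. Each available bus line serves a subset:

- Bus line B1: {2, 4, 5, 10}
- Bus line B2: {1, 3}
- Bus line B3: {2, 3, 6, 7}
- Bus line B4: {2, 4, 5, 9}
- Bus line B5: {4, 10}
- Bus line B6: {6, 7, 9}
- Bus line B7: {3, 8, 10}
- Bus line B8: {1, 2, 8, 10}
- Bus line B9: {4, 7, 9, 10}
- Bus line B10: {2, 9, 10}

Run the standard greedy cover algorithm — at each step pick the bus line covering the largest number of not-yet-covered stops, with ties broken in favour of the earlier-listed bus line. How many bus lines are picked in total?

Greedy: pick B1 (covers 4 new) → pick B3 (covers 3 new) → pick B8 (covers 2 new) → pick B4 (covers 1 new). Total picks: 4.
(The true minimum cover uses only 3 bus lines, so greedy is not optimal here.)

4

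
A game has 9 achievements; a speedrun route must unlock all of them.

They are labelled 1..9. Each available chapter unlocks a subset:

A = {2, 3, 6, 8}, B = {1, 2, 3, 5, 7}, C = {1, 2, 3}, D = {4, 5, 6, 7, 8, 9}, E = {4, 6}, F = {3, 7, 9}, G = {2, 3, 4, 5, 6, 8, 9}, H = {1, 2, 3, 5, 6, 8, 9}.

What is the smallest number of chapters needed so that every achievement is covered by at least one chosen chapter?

Take {C, D}. Their union is {1, 2, 3, 4, 5, 6, 7, 8, 9}, which is all 9 achievements.
No single chapter has all 9 achievements (the largest, G, has 7), so 2 is optimal.

2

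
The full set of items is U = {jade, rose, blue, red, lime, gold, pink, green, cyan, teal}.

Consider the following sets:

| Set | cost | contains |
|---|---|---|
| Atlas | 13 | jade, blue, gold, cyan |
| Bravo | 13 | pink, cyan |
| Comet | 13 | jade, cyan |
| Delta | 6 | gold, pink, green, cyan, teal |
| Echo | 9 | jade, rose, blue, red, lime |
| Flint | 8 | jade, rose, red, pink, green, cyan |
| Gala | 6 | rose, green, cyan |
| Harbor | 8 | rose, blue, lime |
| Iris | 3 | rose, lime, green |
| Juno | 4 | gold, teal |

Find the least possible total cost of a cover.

15

Delta, Echo together cover every item (Delta ∪ Echo = {jade, rose, blue, red, lime, gold, pink, green, cyan, teal}); total cost 6 + 9 = 15.
The greedy pick Iris, Delta, Echo costs 18; no covering selection beats 15.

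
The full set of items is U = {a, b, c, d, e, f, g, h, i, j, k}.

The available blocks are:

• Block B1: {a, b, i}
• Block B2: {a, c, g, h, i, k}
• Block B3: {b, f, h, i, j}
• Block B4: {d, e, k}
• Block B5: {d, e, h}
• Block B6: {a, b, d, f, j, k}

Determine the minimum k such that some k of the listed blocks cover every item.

3

B2, B3, and B5 cover everything between them: the union {a, b, c, d, e, f, g, h, i, j, k} is all of U.
Only B2 contains c, so B2 is forced; the remaining 5 items need at least 2 more blocks (each remaining block adds at most 4) — so at least 3 blocks are needed, and 3 is optimal.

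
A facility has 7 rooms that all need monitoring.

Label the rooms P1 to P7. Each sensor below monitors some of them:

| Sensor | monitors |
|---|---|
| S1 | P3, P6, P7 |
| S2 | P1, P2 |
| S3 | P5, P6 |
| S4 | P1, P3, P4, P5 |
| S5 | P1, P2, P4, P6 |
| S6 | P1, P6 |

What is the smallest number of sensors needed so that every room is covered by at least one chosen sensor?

S1 and S3 and S5 together: S1 ∪ S3 ∪ S5 = {P1, P2, P3, P4, P5, P6, P7} — every room is covered.
Only S1 contains P7, so S1 is forced; the remaining 4 rooms need at least 2 more sensors (each remaining sensor adds at most 3) — so at least 3 sensors are needed, and 3 is optimal.

3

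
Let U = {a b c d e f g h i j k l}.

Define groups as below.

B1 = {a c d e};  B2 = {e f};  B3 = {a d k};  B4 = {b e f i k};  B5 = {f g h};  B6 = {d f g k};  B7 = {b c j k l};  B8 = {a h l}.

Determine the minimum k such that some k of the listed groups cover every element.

4

B3 and B4 and B5 and B7 together: B3 ∪ B4 ∪ B5 ∪ B7 = {a, b, c, d, e, f, g, h, i, j, k, l} — every element is covered.
Only B4 contains i, so B4 is forced; the remaining 7 elements need at least 3 more groups (each remaining group adds at most 3) — so at least 4 groups are needed, and 4 is optimal.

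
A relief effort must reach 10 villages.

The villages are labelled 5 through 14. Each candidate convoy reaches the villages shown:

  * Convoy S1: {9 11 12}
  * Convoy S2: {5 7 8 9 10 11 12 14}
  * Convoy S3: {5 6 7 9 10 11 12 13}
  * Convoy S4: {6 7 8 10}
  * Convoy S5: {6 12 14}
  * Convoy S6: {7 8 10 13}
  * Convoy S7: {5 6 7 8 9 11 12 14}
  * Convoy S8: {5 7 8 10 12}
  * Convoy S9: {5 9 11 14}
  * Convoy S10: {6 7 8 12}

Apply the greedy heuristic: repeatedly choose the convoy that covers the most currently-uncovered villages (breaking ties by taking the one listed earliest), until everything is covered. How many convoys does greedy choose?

2

Greedy: pick S2 (covers 8 new) → pick S3 (covers 2 new). Total picks: 2.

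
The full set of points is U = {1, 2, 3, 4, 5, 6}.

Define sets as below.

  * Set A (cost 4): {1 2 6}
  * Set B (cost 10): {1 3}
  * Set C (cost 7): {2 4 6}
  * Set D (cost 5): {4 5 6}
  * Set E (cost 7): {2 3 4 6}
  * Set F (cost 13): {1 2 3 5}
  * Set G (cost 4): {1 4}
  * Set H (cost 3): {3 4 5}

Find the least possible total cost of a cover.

7

A, H together cover every point (A ∪ H = {1, 2, 3, 4, 5, 6}); total cost 4 + 3 = 7.
No covering selection has total cost below 7.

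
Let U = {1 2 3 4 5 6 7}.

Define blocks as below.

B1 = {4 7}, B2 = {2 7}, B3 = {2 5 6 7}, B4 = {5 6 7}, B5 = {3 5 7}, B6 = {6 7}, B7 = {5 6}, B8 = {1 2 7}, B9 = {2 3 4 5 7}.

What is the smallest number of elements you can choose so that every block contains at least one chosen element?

H = {5, 7} meets every block (each contains at least one member of H), and |H| = 2.
The blocks B2, B7 are pairwise disjoint, so any hitting set needs a separate element for each — at least 2. Hence 2 is optimal.

2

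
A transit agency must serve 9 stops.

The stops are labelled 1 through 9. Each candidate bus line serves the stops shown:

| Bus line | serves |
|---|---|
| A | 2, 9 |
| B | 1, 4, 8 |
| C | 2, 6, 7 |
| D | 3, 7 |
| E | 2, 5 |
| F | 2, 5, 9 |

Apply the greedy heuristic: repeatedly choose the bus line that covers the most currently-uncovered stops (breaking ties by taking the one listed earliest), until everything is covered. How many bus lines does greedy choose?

4

Greedy: pick B (covers 3 new) → pick C (covers 3 new) → pick F (covers 2 new) → pick D (covers 1 new). Total picks: 4.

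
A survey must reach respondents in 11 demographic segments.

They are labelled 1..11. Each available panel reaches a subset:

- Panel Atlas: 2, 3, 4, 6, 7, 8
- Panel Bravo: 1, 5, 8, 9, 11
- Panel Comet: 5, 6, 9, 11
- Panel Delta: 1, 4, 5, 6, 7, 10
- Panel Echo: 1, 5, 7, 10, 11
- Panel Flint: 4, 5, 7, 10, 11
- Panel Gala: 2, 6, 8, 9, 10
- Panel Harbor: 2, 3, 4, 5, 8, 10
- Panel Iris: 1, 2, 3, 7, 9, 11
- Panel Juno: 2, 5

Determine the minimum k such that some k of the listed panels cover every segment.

3

Comet and Echo and Harbor together: Comet ∪ Echo ∪ Harbor = {1, 2, 3, 4, 5, 6, 7, 8, 9, 10, 11} — every segment is covered.
No 2 of the 10 panels cover everything (all 45 combinations miss at least one segment), so 3 is optimal.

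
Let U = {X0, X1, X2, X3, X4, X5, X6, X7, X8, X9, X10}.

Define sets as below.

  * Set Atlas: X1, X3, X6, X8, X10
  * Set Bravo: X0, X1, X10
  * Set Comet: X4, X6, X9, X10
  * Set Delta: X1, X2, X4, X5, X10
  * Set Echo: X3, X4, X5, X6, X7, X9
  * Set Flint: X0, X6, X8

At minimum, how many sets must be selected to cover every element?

3

Delta and Echo and Flint together: Delta ∪ Echo ∪ Flint = {X0, X1, X2, X3, X4, X5, X6, X7, X8, X9, X10} — every element is covered.
Only Delta contains X2, so Delta is forced; the remaining 6 elements need at least 2 more sets (each remaining set adds at most 4) — so at least 3 sets are needed, and 3 is optimal.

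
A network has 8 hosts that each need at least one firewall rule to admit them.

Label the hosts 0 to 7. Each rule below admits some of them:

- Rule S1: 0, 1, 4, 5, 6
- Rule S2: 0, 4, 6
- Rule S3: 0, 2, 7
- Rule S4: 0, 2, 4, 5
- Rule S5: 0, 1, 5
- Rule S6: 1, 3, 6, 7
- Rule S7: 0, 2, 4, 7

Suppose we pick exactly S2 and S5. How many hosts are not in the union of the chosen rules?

Union of S2, S5 = {0, 1, 4, 5, 6}.
Not covered: 2, 3, 7 — 3 hosts.

3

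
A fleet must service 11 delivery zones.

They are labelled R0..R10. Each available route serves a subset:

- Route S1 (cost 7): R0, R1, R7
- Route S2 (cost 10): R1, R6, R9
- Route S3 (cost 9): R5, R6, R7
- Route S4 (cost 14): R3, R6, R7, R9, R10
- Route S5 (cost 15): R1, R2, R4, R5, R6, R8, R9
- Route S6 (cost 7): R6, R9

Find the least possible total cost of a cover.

36

S1, S4, S5 together cover every zone (S1 ∪ S4 ∪ S5 = {R0, R1, R2, R3, R4, R5, R6, R7, R8, R9, R10}); total cost 7 + 14 + 15 = 36.
No covering selection has total cost below 36.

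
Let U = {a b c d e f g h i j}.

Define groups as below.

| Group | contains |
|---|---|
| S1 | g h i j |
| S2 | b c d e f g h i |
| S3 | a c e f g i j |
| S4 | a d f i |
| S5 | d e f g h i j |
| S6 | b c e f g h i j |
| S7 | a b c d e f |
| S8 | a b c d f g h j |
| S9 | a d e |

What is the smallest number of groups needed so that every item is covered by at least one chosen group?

S3 and S8 together: S3 ∪ S8 = {a, b, c, d, e, f, g, h, i, j} — every item is covered.
No single group has all 10 items (the largest, S2, has 8), so 2 is optimal.

2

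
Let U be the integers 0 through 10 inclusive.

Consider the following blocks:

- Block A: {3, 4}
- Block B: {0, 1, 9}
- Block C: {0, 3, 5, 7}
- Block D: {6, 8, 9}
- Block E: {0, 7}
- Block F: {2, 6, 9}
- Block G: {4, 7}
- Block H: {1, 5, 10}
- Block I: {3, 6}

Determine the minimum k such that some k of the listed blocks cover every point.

Take {A, D, E, F, H}. Their union is {0, 1, 2, 3, 4, 5, 6, 7, 8, 9, 10}, which is all 11 points.
No 4 of the 9 blocks cover everything (all 126 combinations miss at least one point), so 5 is optimal.

5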